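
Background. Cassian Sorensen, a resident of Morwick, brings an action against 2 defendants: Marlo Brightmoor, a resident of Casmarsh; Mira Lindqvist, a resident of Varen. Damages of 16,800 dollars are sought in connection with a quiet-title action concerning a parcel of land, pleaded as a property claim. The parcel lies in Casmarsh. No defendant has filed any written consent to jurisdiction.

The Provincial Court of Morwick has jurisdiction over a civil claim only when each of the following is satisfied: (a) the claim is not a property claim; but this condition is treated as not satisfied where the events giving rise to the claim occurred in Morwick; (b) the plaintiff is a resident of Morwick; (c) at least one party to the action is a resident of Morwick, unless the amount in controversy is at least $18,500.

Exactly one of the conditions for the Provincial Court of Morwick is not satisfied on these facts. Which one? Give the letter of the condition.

(a)

The Provincial Court of Morwick:
  (a) The claim is a property claim. Condition not met.
  (b) The plaintiff resides in Morwick. Met.
  (c) Cassian Sorensen resides in Morwick. Condition met.
Only condition (a) fails.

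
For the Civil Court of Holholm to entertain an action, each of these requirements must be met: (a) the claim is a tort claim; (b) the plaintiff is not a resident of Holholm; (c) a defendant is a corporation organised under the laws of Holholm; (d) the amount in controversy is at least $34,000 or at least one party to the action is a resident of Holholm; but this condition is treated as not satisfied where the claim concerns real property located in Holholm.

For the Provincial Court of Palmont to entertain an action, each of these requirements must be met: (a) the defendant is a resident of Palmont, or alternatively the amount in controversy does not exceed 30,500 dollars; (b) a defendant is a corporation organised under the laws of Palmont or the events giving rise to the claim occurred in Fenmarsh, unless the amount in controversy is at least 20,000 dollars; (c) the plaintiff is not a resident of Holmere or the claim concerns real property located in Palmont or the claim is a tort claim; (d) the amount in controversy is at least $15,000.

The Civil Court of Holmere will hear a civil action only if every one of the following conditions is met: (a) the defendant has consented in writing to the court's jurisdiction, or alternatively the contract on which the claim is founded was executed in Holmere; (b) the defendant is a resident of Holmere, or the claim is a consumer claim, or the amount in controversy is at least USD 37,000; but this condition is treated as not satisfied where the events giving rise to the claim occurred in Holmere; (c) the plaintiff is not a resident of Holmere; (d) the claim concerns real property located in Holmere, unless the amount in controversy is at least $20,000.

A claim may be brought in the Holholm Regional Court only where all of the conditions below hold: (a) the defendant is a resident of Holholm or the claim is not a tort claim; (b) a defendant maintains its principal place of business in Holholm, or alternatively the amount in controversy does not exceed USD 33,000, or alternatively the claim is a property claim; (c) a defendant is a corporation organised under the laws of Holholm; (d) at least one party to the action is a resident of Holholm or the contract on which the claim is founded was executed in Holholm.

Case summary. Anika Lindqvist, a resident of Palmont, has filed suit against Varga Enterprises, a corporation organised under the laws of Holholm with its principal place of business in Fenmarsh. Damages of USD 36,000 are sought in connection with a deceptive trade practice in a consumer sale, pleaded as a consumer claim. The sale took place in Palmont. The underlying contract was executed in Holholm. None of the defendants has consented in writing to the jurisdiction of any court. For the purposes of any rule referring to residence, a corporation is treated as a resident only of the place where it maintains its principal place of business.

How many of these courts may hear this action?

The Civil Court of Holholm:
  (a) The claim is a consumer claim, not a tort claim. Not met.
  (b) The plaintiff resides in Palmont, which is not Holholm. Condition met.
  (c) Varga Enterprises is organised under the laws of Holholm. Condition met.
  (d) The amount in controversy is 36,000 dollars, which meets the $34,000 floor, so one alternative holds. The carve-out does not apply: the claim does not concern real property. Met.
  → The court lacks jurisdiction.
The Provincial Court of Palmont:
  (a) The defendant resides in Fenmarsh, not Palmont; the amount in controversy is USD 36,000, above the $30,500 ceiling — no alternative holds. Fails.
  (b) The corporate defendant(s) are organised in Holholm, not Palmont; the operative events occurred in Palmont, not Fenmarsh — none of the alternatives is met. The proviso rescues it, though: the amount in controversy is $36,000, which meets the USD 20,000 floor. Satisfied.
  (c) The plaintiff resides in Palmont, which is not Holmere, which satisfies one of the alternatives. Condition met.
  (d) The amount in controversy is 36,000 dollars, which meets the 15,000 dollars floor. Satisfied.
  → Not every requirement is met — no jurisdiction.
The Civil Court of Holmere:
  (a) No such written consent has been filed; the contract was executed in Holholm, not Holmere — no alternative holds. Not met.
  (b) The claim is a consumer claim — that alternative is enough. And the carve-out is inapplicable — the operative events occurred in Palmont, not Holmere. Satisfied.
  (c) The plaintiff resides in Palmont, which is not Holmere. Satisfied.
  (d) The claim does not concern real property. The proviso rescues it, though: the amount in controversy is USD 36,000, which meets the $20,000 floor. Met.
  → At least one condition fails; no jurisdiction.
The Holholm Regional Court:
  (a) The claim is a consumer claim, not a tort claim — that alternative is enough. Satisfied.
  (b) The corporate defendant(s) have their principal place of business in Fenmarsh, not Holholm; the amount in controversy is 36,000 dollars, above the USD 33,000 ceiling; the claim is a consumer claim, not a property claim — none of the alternatives is met. Condition not met.
  (c) Varga Enterprises is organised under the laws of Holholm. Satisfied.
  (d) The contract was executed in Holholm, so this disjunct is met. Condition met.
  → The court lacks jurisdiction.
No court satisfies all of its conditions.

0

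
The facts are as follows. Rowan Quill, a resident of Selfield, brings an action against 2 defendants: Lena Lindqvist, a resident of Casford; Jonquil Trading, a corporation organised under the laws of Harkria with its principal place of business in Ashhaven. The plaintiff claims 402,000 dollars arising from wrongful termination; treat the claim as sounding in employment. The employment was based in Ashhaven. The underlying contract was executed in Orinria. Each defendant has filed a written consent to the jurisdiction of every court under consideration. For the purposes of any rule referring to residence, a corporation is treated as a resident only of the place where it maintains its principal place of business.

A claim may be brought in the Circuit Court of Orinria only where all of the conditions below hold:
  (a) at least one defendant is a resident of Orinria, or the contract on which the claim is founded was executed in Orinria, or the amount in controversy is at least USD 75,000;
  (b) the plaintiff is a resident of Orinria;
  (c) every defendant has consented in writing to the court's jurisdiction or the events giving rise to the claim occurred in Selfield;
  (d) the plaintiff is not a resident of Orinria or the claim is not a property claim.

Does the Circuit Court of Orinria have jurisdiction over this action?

No

The Circuit Court of Orinria:
  (a) The contract was executed in Orinria, so this disjunct is met. Satisfied.
  (b) The plaintiff resides in Selfield, not Orinria. Not met.
  (c) Every defendant has filed written consent, which satisfies one of the alternatives. Met.
  (d) The plaintiff resides in Selfield, which is not Orinria, which satisfies one of the alternatives. Met.
  → The court lacks jurisdiction.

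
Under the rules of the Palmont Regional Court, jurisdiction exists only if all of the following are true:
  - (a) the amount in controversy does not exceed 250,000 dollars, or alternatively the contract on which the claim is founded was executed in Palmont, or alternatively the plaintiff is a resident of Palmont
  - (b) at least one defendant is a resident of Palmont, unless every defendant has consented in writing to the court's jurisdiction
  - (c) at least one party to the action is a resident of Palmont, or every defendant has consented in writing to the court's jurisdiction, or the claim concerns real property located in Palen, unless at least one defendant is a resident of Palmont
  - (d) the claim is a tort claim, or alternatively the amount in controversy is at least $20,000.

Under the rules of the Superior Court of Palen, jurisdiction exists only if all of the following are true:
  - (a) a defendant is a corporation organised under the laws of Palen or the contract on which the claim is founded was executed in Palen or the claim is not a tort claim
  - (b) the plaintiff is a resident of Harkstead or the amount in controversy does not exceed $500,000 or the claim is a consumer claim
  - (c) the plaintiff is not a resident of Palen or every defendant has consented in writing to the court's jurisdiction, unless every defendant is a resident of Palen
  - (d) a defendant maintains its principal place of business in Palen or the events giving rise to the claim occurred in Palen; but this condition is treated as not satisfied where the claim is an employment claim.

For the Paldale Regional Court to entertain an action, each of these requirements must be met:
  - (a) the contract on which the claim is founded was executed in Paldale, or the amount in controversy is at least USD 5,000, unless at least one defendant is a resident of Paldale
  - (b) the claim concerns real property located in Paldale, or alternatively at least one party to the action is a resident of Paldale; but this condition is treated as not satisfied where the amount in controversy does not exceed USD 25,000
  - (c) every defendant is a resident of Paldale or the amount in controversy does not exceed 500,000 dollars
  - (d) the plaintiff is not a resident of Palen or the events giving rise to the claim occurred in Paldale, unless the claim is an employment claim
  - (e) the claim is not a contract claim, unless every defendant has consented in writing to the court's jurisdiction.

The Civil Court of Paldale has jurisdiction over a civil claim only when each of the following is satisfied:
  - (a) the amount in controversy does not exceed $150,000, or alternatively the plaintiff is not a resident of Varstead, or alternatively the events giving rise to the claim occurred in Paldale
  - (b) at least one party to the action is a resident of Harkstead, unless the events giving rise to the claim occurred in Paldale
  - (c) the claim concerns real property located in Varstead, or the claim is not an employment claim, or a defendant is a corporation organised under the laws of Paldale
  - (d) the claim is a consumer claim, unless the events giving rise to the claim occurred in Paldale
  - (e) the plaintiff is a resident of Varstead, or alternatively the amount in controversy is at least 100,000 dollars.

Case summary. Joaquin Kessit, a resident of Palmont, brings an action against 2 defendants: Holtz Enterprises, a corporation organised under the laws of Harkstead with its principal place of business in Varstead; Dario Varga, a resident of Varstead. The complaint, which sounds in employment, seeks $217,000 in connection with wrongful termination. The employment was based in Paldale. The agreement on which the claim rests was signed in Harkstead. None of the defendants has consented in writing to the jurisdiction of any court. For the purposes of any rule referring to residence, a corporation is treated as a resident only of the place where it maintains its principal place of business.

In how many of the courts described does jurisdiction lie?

0

The Palmont Regional Court:
  (a) The amount in controversy is $217,000, within the $250,000 ceiling, so this disjunct is met. Condition met.
  (b) No defendant resides in Palmont (they reside in Varstead, Varstead). And no such written consent has been filed, so the proviso does not save it. Fails.
  (c) Joaquin Kessit resides in Palmont, so this disjunct is met. Condition met.
  (d) The amount in controversy is 217,000 dollars, which meets the 20,000 dollars floor — that alternative is enough. Condition met.
  → At least one condition fails; no jurisdiction.
The Superior Court of Palen:
  (a) The claim is an employment claim, not a tort claim, so this disjunct is met. Met.
  (b) The amount in controversy is 217,000 dollars, within the 500,000 dollars ceiling, so this disjunct is met. Met.
  (c) The plaintiff resides in Palmont, which is not Palen, so this disjunct is met. Satisfied.
  (d) The corporate defendant(s) have their principal place of business in Varstead, not Palen; the operative events occurred in Paldale, not Palen — every alternative fails. Not met.
  → No jurisdiction.
The Paldale Regional Court:
  (a) The amount in controversy is 217,000 dollars, which meets the USD 5,000 floor — that alternative is enough. Satisfied.
  (b) The claim does not concern real property; no party resides in Paldale — every alternative fails. Not satisfied.
  (c) The amount in controversy is $217,000, within the $500,000 ceiling, so this disjunct is met. Satisfied.
  (d) The plaintiff resides in Palmont, which is not Palen, so this disjunct is met. Condition met.
  (e) The claim is an employment claim, not a contract claim. Met.
  → No jurisdiction.
The Civil Court of Paldale:
  (a) The plaintiff resides in Palmont, which is not Varstead, so this disjunct is met. Satisfied.
  (b) No party resides in Harkstead. However, the operative events occurred in Paldale, so the 'unless' proviso supplies this condition. Met.
  (c) The claim does not concern real property; the claim is an employment claim; the corporate defendant(s) are organised in Harkstead, not Paldale — no alternative holds. Not met.
  (d) The claim is an employment claim, not a consumer claim. The proviso rescues it, though: the operative events occurred in Paldale. Satisfied.
  (e) The amount in controversy is USD 217,000, which meets the $100,000 floor — that alternative is enough. Condition met.
  → The court lacks jurisdiction.
No court satisfies all of its conditions.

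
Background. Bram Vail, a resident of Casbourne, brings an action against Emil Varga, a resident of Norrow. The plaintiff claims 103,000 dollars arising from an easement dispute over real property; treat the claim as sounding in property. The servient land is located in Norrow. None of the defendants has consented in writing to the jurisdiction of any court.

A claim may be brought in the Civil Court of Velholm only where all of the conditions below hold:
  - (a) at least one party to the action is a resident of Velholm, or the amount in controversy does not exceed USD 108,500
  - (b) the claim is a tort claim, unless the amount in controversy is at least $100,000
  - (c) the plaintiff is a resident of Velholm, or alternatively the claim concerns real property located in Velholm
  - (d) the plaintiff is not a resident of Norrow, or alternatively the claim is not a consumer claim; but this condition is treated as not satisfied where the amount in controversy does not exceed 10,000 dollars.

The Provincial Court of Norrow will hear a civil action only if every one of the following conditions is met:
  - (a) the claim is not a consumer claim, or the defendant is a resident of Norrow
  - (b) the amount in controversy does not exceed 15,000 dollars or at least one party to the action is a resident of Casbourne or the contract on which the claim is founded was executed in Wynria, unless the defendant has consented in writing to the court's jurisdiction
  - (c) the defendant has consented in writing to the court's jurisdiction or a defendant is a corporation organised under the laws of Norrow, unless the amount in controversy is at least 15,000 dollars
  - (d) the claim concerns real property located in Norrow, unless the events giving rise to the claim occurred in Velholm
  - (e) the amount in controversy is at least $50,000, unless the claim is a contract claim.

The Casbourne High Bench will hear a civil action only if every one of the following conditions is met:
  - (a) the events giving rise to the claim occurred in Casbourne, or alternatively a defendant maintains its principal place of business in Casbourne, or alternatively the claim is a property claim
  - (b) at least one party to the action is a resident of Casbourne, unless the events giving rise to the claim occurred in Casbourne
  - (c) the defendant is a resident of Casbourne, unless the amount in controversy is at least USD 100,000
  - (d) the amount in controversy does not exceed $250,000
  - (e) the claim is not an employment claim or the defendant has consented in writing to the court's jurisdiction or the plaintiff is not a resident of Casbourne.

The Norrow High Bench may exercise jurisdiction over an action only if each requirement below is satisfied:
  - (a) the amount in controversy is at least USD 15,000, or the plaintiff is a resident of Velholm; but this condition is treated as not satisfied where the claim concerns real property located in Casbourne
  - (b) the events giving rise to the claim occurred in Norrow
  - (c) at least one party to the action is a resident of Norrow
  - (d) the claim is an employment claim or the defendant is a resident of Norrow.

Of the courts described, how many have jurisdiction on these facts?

The Civil Court of Velholm:
  (a) The amount in controversy is $103,000, within the $108,500 ceiling, so one alternative holds. Condition met.
  (b) The claim is a property claim, not a tort claim. The proviso rescues it, though: the amount in controversy is USD 103,000, which meets the $100,000 floor. Met.
  (c) The plaintiff resides in Casbourne, not Velholm; the property lies in Norrow, not Velholm — no alternative holds. Not satisfied.
  (d) The plaintiff resides in Casbourne, which is not Norrow, which satisfies one of the alternatives. And the carve-out is inapplicable — the amount in controversy is 103,000 dollars, above the $10,000 ceiling. Satisfied.
  → At least one condition fails; no jurisdiction.
The Provincial Court of Norrow:
  (a) The claim is a property claim, not a consumer claim, which satisfies one of the alternatives. Condition met.
  (b) Bram Vail resides in Casbourne, so this disjunct is met. Met.
  (c) No such written consent has been filed; no defendant is a corporation — every alternative fails. But the amount in controversy is $103,000, which meets the 15,000 dollars floor, and the 'unless' clause therefore excuses the requirement. Condition met.
  (d) The property lies in Norrow. Condition met.
  (e) The amount in controversy is 103,000 dollars, which meets the $50,000 floor. Condition met.
  → Every requirement is satisfied — jurisdiction.
The Casbourne High Bench:
  (a) The claim is a property claim — that alternative is enough. Satisfied.
  (b) Bram Vail resides in Casbourne. Satisfied.
  (c) The defendant resides in Norrow, not Casbourne. The proviso rescues it, though: the amount in controversy is USD 103,000, which meets the USD 100,000 floor. Condition met.
  (d) The amount in controversy is 103,000 dollars, within the USD 250,000 ceiling. Condition met.
  (e) The claim is a property claim, not an employment claim, which satisfies one of the alternatives. Condition met.
  → Every requirement is satisfied — jurisdiction.
The Norrow High Bench:
  (a) The amount in controversy is USD 103,000, which meets the $15,000 floor, so this disjunct is met. The exception is not triggered, since the property lies in Norrow, not Casbourne. Met.
  (b) The operative events occurred in Norrow. Satisfied.
  (c) Emil Varga resides in Norrow. Met.
  (d) The defendant resides in Norrow — that alternative is enough. Met.
  → All conditions met; jurisdiction exists.
Courts with jurisdiction: the Provincial Court of Norrow, the Casbourne High Bench, the Norrow High Bench — 3 in total.

3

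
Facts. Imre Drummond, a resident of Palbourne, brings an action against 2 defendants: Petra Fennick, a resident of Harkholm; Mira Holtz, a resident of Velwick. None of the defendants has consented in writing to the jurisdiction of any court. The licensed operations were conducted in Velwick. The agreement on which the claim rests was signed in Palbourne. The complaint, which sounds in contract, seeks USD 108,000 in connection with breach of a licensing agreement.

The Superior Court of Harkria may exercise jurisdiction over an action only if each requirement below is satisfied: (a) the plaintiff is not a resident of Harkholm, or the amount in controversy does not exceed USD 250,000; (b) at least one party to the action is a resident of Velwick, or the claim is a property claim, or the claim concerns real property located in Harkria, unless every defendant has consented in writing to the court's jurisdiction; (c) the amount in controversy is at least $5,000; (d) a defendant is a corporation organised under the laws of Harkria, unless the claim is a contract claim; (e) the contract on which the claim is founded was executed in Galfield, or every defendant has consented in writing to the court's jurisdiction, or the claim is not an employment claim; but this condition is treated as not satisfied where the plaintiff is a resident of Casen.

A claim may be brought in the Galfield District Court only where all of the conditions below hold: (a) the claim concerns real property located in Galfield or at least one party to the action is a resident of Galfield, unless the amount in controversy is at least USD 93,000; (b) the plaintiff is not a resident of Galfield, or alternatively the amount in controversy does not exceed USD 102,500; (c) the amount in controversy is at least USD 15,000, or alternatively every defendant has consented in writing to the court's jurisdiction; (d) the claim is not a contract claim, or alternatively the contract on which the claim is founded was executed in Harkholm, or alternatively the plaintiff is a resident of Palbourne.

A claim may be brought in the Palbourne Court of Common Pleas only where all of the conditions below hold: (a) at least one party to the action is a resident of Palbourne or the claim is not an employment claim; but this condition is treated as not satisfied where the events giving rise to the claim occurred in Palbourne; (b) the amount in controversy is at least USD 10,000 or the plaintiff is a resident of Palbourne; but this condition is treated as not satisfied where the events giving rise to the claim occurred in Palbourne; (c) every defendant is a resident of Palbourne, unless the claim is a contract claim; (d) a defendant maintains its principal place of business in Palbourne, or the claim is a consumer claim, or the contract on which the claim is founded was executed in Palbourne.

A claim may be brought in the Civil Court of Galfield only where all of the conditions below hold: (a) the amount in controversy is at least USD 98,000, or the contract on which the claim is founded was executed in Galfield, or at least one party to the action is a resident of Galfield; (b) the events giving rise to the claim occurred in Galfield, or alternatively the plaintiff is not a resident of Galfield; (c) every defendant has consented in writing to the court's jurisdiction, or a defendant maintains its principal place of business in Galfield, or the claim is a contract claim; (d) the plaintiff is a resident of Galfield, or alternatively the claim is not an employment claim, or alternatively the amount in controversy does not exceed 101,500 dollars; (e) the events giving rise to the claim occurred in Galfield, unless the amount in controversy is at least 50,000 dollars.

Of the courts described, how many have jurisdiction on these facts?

4

The Superior Court of Harkria:
  (a) The plaintiff resides in Palbourne, which is not Harkholm, so one alternative holds. Met.
  (b) Mira Holtz resides in Velwick — that alternative is enough. Met.
  (c) The amount in controversy is USD 108,000, which meets the 5,000 dollars floor. Met.
  (d) No defendant is a corporation. However, the claim is a contract claim, so the 'unless' proviso supplies this condition. Met.
  (e) The claim is a contract claim, not an employment claim, which satisfies one of the alternatives. The exception is not triggered, since the plaintiff resides in Palbourne, not Casen. Met.
  → The court has jurisdiction.
The Galfield District Court:
  (a) The claim does not concern real property; no party resides in Galfield — none of the alternatives is met. But the amount in controversy is 108,000 dollars, which meets the 93,000 dollars floor, and the 'unless' clause therefore excuses the requirement. Condition met.
  (b) The plaintiff resides in Palbourne, which is not Galfield, so this disjunct is met. Met.
  (c) The amount in controversy is $108,000, which meets the $15,000 floor — that alternative is enough. Satisfied.
  (d) The plaintiff resides in Palbourne, so one alternative holds. Condition met.
  → Every requirement is satisfied — jurisdiction.
The Palbourne Court of Common Pleas:
  (a) Imre Drummond resides in Palbourne, which satisfies one of the alternatives. The exception is not triggered, since the operative events occurred in Velwick, not Palbourne. Met.
  (b) The amount in controversy is 108,000 dollars, which meets the $10,000 floor — that alternative is enough. And the carve-out is inapplicable — the operative events occurred in Velwick, not Palbourne. Satisfied.
  (c) The defendants reside as follows — Petra Fennick in Harkholm, Mira Holtz in Velwick — not all in Palbourne. But the claim is a contract claim, and the 'unless' clause therefore excuses the requirement. Satisfied.
  (d) The contract was executed in Palbourne — that alternative is enough. Met.
  → All conditions met; jurisdiction exists.
The Civil Court of Galfield:
  (a) The amount in controversy is USD 108,000, which meets the $98,000 floor, so one alternative holds. Condition met.
  (b) The plaintiff resides in Palbourne, which is not Galfield — that alternative is enough. Satisfied.
  (c) The claim is a contract claim, so this disjunct is met. Condition met.
  (d) The claim is a contract claim, not an employment claim, so this disjunct is met. Met.
  (e) The operative events occurred in Velwick, not Galfield. The proviso rescues it, though: the amount in controversy is 108,000 dollars, which meets the 50,000 dollars floor. Condition met.
  → Jurisdiction lies.
Courts with jurisdiction: the Superior Court of Harkria, the Galfield District Court, the Palbourne Court of Common Pleas, the Civil Court of Galfield — 4 in total.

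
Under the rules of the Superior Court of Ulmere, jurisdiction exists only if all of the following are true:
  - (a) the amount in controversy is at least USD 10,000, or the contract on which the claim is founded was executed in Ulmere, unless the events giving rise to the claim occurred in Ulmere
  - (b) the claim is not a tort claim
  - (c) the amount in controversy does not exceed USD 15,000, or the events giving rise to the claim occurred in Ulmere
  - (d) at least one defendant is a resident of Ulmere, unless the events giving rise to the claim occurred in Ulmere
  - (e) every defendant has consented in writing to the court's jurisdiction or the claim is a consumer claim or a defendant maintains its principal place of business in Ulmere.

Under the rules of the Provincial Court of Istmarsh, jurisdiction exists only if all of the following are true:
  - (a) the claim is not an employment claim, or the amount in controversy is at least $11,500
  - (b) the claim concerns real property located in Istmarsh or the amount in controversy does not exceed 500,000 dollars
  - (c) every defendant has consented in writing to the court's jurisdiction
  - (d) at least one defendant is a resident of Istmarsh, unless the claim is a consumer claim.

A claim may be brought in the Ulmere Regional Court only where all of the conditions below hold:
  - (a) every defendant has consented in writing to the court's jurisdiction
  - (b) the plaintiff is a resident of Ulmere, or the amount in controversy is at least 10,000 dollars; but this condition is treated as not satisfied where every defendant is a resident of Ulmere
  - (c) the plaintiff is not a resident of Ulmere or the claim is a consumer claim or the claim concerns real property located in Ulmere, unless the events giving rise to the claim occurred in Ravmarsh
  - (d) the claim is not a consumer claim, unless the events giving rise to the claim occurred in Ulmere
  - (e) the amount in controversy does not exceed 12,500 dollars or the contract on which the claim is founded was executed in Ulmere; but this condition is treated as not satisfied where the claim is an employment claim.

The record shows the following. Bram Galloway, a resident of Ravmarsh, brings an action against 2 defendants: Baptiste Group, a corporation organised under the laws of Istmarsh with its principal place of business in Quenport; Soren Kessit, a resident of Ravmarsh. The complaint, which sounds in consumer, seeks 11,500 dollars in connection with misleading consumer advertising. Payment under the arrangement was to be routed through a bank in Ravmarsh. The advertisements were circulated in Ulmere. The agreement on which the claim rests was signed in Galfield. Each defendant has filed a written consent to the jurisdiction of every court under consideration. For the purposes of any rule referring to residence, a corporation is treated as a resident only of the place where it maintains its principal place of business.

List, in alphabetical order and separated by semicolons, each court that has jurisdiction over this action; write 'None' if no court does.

the Provincial Court of Istmarsh; the Superior Court of Ulmere; the Ulmere Regional Court

The Superior Court of Ulmere:
  (a) The amount in controversy is 11,500 dollars, which meets the $10,000 floor, so one alternative holds. Satisfied.
  (b) The claim is a consumer claim, not a tort claim. Condition met.
  (c) The amount in controversy is USD 11,500, within the $15,000 ceiling, which satisfies one of the alternatives. Condition met.
  (d) No defendant resides in Ulmere (they reside in Quenport, Ravmarsh). The proviso rescues it, though: the operative events occurred in Ulmere. Condition met.
  (e) Every defendant has filed written consent, which satisfies one of the alternatives. Met.
  → Every requirement is satisfied — jurisdiction.
The Provincial Court of Istmarsh:
  (a) The claim is a consumer claim, not an employment claim, so one alternative holds. Condition met.
  (b) The amount in controversy is USD 11,500, within the USD 500,000 ceiling, which satisfies one of the alternatives. Condition met.
  (c) Every defendant has filed written consent. Satisfied.
  (d) No defendant resides in Istmarsh (they reside in Quenport, Ravmarsh). The proviso rescues it, though: the claim is a consumer claim. Met.
  → The court has jurisdiction.
The Ulmere Regional Court:
  (a) Every defendant has filed written consent. Met.
  (b) The amount in controversy is $11,500, which meets the 10,000 dollars floor, so one alternative holds. The exception is not triggered, since the defendants reside as follows — Baptiste Group in Quenport, Soren Kessit in Ravmarsh — not all in Ulmere. Satisfied.
  (c) The plaintiff resides in Ravmarsh, which is not Ulmere — that alternative is enough. Condition met.
  (d) The claim is a consumer claim. The proviso rescues it, though: the operative events occurred in Ulmere. Satisfied.
  (e) The amount in controversy is $11,500, within the $12,500 ceiling — that alternative is enough. The exception is not triggered, since the claim is a consumer claim, not an employment claim. Satisfied.
  → Jurisdiction lies.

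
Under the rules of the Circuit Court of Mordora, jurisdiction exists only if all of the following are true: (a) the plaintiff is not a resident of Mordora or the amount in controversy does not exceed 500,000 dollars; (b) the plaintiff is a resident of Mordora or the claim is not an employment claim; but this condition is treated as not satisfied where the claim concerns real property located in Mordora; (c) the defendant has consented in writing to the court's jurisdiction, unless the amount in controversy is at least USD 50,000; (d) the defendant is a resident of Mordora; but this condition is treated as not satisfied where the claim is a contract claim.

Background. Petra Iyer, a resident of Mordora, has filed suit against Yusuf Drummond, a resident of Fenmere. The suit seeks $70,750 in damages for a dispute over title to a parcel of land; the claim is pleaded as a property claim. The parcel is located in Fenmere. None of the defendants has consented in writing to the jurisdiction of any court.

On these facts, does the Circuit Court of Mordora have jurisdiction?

No

The Circuit Court of Mordora:
  (a) The amount in controversy is 70,750 dollars, within the 500,000 dollars ceiling, which satisfies one of the alternatives. Satisfied.
  (b) The plaintiff resides in Mordora, so this disjunct is met. The exception is not triggered, since the property lies in Fenmere, not Mordora. Condition met.
  (c) No such written consent has been filed. However, the amount in controversy is 70,750 dollars, which meets the 50,000 dollars floor, so the 'unless' proviso supplies this condition. Met.
  (d) The defendant resides in Fenmere, not Mordora. Condition not met.
  → No jurisdiction.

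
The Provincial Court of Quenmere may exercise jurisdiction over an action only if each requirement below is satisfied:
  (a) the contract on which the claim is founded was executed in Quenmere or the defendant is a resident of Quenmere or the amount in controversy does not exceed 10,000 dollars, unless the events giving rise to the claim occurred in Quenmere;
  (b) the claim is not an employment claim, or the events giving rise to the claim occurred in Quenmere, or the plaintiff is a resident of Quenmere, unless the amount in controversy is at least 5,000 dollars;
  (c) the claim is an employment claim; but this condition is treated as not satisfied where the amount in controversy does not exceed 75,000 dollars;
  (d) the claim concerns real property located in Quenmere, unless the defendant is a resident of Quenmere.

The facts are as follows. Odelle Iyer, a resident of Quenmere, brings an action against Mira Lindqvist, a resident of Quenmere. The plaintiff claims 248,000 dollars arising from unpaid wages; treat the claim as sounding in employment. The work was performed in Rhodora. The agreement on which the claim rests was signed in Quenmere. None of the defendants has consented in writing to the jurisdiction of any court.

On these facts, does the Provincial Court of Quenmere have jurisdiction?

Yes

The Provincial Court of Quenmere:
  (a) The contract was executed in Quenmere — that alternative is enough. Condition met.
  (b) The plaintiff resides in Quenmere, which satisfies one of the alternatives. Condition met.
  (c) The claim is an employment claim. And the carve-out is inapplicable — the amount in controversy is USD 248,000, above the USD 75,000 ceiling. Condition met.
  (d) The claim does not concern real property. But the defendant resides in Quenmere, and the 'unless' clause therefore excuses the requirement. Satisfied.
  → All conditions met; jurisdiction exists.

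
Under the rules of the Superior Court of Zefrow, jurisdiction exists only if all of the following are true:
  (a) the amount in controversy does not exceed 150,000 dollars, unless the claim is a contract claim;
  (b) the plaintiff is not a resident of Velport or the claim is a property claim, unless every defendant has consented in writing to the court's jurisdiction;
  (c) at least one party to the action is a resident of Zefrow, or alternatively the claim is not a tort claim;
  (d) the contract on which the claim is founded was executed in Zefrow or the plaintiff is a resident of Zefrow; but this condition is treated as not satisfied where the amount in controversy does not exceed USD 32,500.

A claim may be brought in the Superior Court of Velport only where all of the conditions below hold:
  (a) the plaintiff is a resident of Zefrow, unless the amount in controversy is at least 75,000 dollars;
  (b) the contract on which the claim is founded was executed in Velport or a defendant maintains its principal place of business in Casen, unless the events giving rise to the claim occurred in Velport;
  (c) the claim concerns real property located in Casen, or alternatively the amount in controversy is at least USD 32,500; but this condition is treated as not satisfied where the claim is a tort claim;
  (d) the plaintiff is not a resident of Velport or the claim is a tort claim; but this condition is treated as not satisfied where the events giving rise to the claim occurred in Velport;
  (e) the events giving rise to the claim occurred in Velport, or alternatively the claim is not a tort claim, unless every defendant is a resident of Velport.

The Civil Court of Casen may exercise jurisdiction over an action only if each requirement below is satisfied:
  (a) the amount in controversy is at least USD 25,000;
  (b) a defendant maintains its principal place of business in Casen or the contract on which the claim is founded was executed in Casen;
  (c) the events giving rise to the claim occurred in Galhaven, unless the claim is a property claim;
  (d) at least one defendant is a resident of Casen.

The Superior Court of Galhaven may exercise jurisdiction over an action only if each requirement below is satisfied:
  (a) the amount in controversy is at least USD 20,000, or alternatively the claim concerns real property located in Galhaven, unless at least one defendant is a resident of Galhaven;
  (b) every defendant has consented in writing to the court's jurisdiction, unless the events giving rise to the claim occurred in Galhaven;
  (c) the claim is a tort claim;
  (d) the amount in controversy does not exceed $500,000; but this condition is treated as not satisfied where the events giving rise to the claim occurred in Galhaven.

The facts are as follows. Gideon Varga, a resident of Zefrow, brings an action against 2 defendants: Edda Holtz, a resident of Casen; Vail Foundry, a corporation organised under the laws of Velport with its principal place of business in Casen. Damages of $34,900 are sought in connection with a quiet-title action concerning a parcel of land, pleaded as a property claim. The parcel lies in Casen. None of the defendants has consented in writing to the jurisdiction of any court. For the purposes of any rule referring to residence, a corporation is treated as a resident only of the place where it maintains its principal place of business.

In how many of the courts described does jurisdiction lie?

3

The Superior Court of Zefrow:
  (a) The amount in controversy is 34,900 dollars, within the USD 150,000 ceiling. Condition met.
  (b) The plaintiff resides in Zefrow, which is not Velport — that alternative is enough. Condition met.
  (c) Gideon Varga resides in Zefrow, which satisfies one of the alternatives. Met.
  (d) The plaintiff resides in Zefrow — that alternative is enough. The carve-out does not apply: the amount in controversy is $34,900, above the $32,500 ceiling. Met.
  → The court has jurisdiction.
The Superior Court of Velport:
  (a) The plaintiff resides in Zefrow. Condition met.
  (b) Vail Foundry has its principal place of business in Casen, so this disjunct is met. Met.
  (c) The property lies in Casen, so one alternative holds. The carve-out does not apply: the claim is a property claim, not a tort claim. Met.
  (d) The plaintiff resides in Zefrow, which is not Velport — that alternative is enough. The exception is not triggered, since the operative events occurred in Casen, not Velport. Satisfied.
  (e) The claim is a property claim, not a tort claim, so this disjunct is met. Met.
  → All conditions met; jurisdiction exists.
The Civil Court of Casen:
  (a) The amount in controversy is $34,900, which meets the $25,000 floor. Met.
  (b) Vail Foundry has its principal place of business in Casen, so this disjunct is met. Met.
  (c) The operative events occurred in Casen, not Galhaven. However, the claim is a property claim, so the 'unless' proviso supplies this condition. Satisfied.
  (d) Edda Holtz resides in Casen. Met.
  → Every requirement is satisfied — jurisdiction.
The Superior Court of Galhaven:
  (a) The amount in controversy is $34,900, which meets the $20,000 floor, so this disjunct is met. Met.
  (b) No such written consent has been filed. Nor does the 'unless' clause help: the operative events occurred in Casen, not Galhaven. Fails.
  (c) The claim is a property claim, not a tort claim. Fails.
  (d) The amount in controversy is $34,900, within the $500,000 ceiling. The exception is not triggered, since the operative events occurred in Casen, not Galhaven. Met.
  → At least one condition fails; no jurisdiction.
Courts with jurisdiction: the Superior Court of Zefrow, the Superior Court of Velport, the Civil Court of Casen — 3 in total.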